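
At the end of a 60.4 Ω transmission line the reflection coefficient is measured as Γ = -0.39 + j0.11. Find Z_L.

Z_L = Z_0·(1 + Γ)/(1 − Γ) = 60.4·(0.61 + j0.11)/(1.39 − j0.11)

Z_L ≈ 26 + j6.83 Ω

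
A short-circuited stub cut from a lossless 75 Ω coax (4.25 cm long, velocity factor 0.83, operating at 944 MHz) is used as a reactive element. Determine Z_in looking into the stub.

λ = v/f = 0.83·c / 944 MHz = 0.264 m
βl = 2π·l/λ = 2π × 0.161 = 58°
tan(βl) = 1.6
For a short-circuited stub, Z_in = jZ_0·tan(βl)

Z_in ≈ +j120 Ω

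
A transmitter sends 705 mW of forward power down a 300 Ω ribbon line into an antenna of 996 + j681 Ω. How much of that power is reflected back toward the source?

|Γ| = |(696 + j681)/(1296 + j681)| = 0.665
|Γ|² = 0.442
P_refl = |Γ|²·P_inc = 312 mW, P_del = (1 − |Γ|²)·P_inc = 393 mW

P_reflected ≈ 312 mW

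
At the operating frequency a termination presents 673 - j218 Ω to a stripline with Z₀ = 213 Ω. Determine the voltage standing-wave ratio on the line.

VSWR ≈ 3.52

Γ = (Z_L − Z_0)/(Z_L + Z_0) = (460 − j218)/(886 − j218)
|Γ| = 509/912 = 0.558
VSWR = (1 + |Γ|)/(1 − |Γ|) = 1.56/0.442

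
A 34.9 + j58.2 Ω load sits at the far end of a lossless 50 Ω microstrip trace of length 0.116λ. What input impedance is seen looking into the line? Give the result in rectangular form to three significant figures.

Z_in ≈ 161 − j66.1 Ω

βl = 2π × 0.116 = 41.8°
tan(βl) = tan(41.8°) = 0.893
Z_in = Z_0·(Z_L + jZ_0·tanβl)/(Z_0 + jZ_L·tanβl)
     = 50·(34.9 + j103)/(-1.96 + j31.2)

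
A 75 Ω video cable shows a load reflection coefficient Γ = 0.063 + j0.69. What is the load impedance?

Z_L ≈ 28.8 + j76.4 Ω

Z_L = Z_0·(1 + Γ)/(1 − Γ) = 75·(1.06 + j0.69)/(0.937 − j0.69)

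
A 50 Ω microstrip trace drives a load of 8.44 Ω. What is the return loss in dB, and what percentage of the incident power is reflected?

Γ = (8.44 − 50)/(8.44 + 50) = -0.711
RL = −20·log₁₀(0.711) = 2.96 dB
P_refl/P_inc = |Γ|² = 0.506

RL ≈ 2.96 dB; 50.6% of incident power reflected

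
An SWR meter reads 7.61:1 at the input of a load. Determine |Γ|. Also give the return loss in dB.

|Γ| ≈ 0.768; return loss ≈ 2.3 dB

|Γ| = (S − 1)/(S + 1) = (7.61 − 1)/(7.61 + 1) = 6.61/8.61
RL = −20·log₁₀|Γ| = −20·log₁₀(0.768)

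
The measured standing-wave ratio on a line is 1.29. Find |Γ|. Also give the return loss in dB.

|Γ| = (S − 1)/(S + 1) = (1.29 − 1)/(1.29 + 1) = 0.29/2.29
RL = −20·log₁₀|Γ| = −20·log₁₀(0.127)

|Γ| ≈ 0.127; return loss ≈ 17.9 dB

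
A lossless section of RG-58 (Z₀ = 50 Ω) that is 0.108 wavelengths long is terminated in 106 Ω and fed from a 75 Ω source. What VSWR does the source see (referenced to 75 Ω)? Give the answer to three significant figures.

VSWR ≈ 2.21

βl = 2π × 0.108 = 38.9°
tan(βl) = 0.806
Z_in = Z_0·(Z_L + jZ_0·tanβl)/(Z_0 + jZ_L·tanβl) = 44.6 − j35.9 Ω
Γ_s = (Z_in − Z_s)/(Z_in + Z_s) = (-30.4 − j35.9)/(120 − j35.9), |Γ_s| = 0.377
VSWR = (1 + |Γ_s|)/(1 − |Γ_s|)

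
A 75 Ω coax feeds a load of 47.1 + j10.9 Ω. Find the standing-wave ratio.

VSWR ≈ 1.65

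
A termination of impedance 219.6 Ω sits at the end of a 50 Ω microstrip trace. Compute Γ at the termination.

Γ = (Z_L − Z_0)/(Z_L + Z_0) = (219.6 − 50)/(219.6 + 50) = 169.6/269.6

Γ = 0.629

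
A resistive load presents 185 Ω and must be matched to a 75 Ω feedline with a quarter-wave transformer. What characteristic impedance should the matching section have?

Z_qwt = √(Z_0·R_L) = √(75 × 185) = √13880

Z_qwt ≈ 118 Ω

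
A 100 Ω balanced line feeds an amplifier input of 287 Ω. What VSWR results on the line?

VSWR ≈ 2.87

Γ = (287 − 100)/(287 + 100) = 0.483
VSWR = (1 + 0.483)/(1 − 0.483)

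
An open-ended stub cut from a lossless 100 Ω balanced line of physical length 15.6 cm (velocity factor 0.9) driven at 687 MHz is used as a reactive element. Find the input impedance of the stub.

Z_in ≈ +j132 Ω

λ = v/f = 0.9·c / 687 MHz = 0.393 m
βl = 2π·l/λ = 2π × 0.397 = 143°
tan(βl) = -0.756
For an open-ended stub, Z_in = −jZ_0·cot(βl) = −jZ_0/tan(βl)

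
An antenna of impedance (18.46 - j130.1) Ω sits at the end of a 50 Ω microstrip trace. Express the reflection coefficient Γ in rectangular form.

Γ ≈ 0.683 − j0.602

Γ = (Z_L − Z_0)/(Z_L + Z_0) = (-31.54 − j130.1)/(68.46 − j130.1)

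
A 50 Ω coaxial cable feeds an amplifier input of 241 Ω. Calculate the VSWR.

Γ = (241 − 50)/(241 + 50) = 0.656
VSWR = (1 + 0.656)/(1 − 0.656)

VSWR ≈ 4.82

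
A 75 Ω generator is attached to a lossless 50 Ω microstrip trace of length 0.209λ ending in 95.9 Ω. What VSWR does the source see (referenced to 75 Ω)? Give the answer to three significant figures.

βl = 2π × 0.209 = 75.2°
tan(βl) = 3.8
Z_in = Z_0·(Z_L + jZ_0·tanβl)/(Z_0 + jZ_L·tanβl) = 27.4 − j9.41 Ω
Γ_s = (Z_in − Z_s)/(Z_in + Z_s) = (-47.6 − j9.41)/(102 − j9.41), |Γ_s| = 0.472
VSWR = (1 + |Γ_s|)/(1 − |Γ_s|)

VSWR ≈ 2.79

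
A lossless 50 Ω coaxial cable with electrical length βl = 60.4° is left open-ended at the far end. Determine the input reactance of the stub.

tan(βl) = 1.76
For an open-ended stub, Z_in = −jZ_0·cot(βl) = −jZ_0/tan(βl)

X_in ≈ -28.4 Ω (capacitive)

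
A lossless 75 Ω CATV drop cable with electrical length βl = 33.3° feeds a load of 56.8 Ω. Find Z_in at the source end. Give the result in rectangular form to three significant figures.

tan(βl) = tan(33.3°) = 0.657
Z_in = Z_0·(Z_L + jZ_0·tanβl)/(Z_0 + jZ_L·tanβl)
     = 75·(56.8 + j49.3)/(75 + j37.3)

Z_in ≈ 65.2 + j16.8 Ω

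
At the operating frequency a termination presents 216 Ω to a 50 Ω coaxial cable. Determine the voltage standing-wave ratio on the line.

VSWR ≈ 4.32

For a purely resistive load, VSWR = R_L/Z_0 or Z_0/R_L (whichever > 1) = 216/50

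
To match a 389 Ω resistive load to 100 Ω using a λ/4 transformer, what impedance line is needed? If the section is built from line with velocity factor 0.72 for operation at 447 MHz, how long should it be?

Z_qwt ≈ 197 Ω; length ≈ 12.1 cm

Z_qwt = √(Z_0·R_L) = √(100 × 389) = √38900
λ = 0.72·c/f = 0.483 m, so l = λ/4 = 0.121 m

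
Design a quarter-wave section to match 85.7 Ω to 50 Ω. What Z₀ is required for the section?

Z_qwt = √(Z_0·R_L) = √(50 × 85.7) = √4285

Z_qwt ≈ 65.5 Ω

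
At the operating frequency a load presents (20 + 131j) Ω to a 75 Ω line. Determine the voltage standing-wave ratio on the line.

VSWR ≈ 15.4

Γ = (Z_L − Z_0)/(Z_L + Z_0) = (-55 + j131)/(95 + j131)
|Γ| = 142/162 = 0.878
VSWR = (1 + |Γ|)/(1 − |Γ|) = 1.88/0.122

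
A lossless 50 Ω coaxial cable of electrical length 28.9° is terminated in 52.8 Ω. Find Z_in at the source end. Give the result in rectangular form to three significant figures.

tan(βl) = tan(28.9°) = 0.552
Z_in = Z_0·(Z_L + jZ_0·tanβl)/(Z_0 + jZ_L·tanβl)
     = 50·(52.8 + j27.6)/(50 + j29.1)

Z_in ≈ 51.4 − j2.37 Ω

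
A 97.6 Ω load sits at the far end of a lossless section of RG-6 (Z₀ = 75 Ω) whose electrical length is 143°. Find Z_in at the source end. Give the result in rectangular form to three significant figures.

Z_in ≈ 78 + j20 Ω

tan(βl) = tan(143°) = -0.754
Z_in = Z_0·(Z_L + jZ_0·tanβl)/(Z_0 + jZ_L·tanβl)
     = 75·(97.6 − j56.5)/(75 − j73.5)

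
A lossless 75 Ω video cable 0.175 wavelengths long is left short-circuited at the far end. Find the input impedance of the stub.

βl = 2π × 0.175 = 63°
tan(βl) = 1.96
For a short-circuited stub, Z_in = jZ_0·tan(βl)

Z_in ≈ +j147 Ω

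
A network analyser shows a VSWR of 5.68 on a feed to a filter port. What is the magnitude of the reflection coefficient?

|Γ| ≈ 0.701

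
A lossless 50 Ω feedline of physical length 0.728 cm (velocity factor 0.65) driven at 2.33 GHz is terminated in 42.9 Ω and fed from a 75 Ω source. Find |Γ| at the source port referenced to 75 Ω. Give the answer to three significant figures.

|Γ| ≈ 0.243

λ = v/f = 0.65·c / 2.33 GHz = 0.0837 m
βl = 2π·l/λ = 2π × 0.087 = 31.3°
tan(βl) = 0.608
Z_in = Z_0·(Z_L + jZ_0·tanβl)/(Z_0 + jZ_L·tanβl) = 46.2 + j6.31 Ω
Γ_s = (Z_in − Z_s)/(Z_in + Z_s) = (-28.8 + j6.31)/(121 + j6.31), |Γ_s| = 0.243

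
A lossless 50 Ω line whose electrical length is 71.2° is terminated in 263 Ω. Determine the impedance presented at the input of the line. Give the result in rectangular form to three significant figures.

tan(βl) = tan(71.2°) = 2.94
Z_in = Z_0·(Z_L + jZ_0·tanβl)/(Z_0 + jZ_L·tanβl)
     = 50·(263 + j147)/(50 + j773)

Z_in ≈ 10.6 − j16.3 Ω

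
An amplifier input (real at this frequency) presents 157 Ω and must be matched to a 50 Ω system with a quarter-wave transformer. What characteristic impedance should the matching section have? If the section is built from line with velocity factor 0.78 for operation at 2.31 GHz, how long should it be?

Z_qwt ≈ 88.6 Ω; length ≈ 2.53 cm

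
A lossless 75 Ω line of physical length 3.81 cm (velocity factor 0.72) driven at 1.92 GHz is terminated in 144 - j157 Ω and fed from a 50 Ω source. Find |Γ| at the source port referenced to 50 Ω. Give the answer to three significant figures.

|Γ| ≈ 0.67

λ = v/f = 0.72·c / 1.92 GHz = 0.113 m
βl = 2π·l/λ = 2π × 0.339 = 122°
tan(βl) = -1.61
Z_in = Z_0·(Z_L + jZ_0·tanβl)/(Z_0 + jZ_L·tanβl) = 34.2 + j72.9 Ω
Γ_s = (Z_in − Z_s)/(Z_in + Z_s) = (-15.8 + j72.9)/(84.2 + j72.9), |Γ_s| = 0.67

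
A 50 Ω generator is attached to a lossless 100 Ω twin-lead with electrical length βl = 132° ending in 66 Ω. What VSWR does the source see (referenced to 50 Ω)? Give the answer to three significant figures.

tan(βl) = -1.11
Z_in = Z_0·(Z_L + jZ_0·tanβl)/(Z_0 + jZ_L·tanβl) = 95.9 − j40.8 Ω
Γ_s = (Z_in − Z_s)/(Z_in + Z_s) = (45.9 − j40.8)/(146 − j40.8), |Γ_s| = 0.405
VSWR = (1 + |Γ_s|)/(1 − |Γ_s|)

VSWR ≈ 2.36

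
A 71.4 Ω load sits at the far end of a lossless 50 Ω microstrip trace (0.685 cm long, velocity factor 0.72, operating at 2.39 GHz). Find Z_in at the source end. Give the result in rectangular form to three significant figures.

λ = v/f = 0.72·c / 2.39 GHz = 0.0904 m
βl = 2π·l/λ = 2π × 0.0758 = 27.3°
tan(βl) = tan(27.3°) = 0.516
Z_in = Z_0·(Z_L + jZ_0·tanβl)/(Z_0 + jZ_L·tanβl)
     = 50·(71.4 + j25.8)/(50 + j36.8)

Z_in ≈ 58.6 − j17.4 Ω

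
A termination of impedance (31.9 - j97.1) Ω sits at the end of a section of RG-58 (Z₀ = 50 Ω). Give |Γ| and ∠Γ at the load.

Γ ≈ 0.778 ∠ -50.7°

Γ = (Z_L − Z_0)/(Z_L + Z_0) = (-18.1 − j97.1)/(81.9 − j97.1)
|Γ| = 98.8/127 = 0.778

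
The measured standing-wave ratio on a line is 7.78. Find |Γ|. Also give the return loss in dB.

|Γ| = (S − 1)/(S + 1) = (7.78 − 1)/(7.78 + 1) = 6.78/8.78
RL = −20·log₁₀|Γ| = −20·log₁₀(0.772)

|Γ| ≈ 0.772; return loss ≈ 2.25 dB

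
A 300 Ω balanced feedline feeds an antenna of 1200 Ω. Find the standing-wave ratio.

Γ = (1200 − 300)/(1200 + 300) = 0.6
VSWR = (1 + 0.6)/(1 − 0.6)

VSWR ≈ 4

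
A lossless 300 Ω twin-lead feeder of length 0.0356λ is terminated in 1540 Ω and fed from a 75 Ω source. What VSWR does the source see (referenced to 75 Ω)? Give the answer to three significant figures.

βl = 2π × 0.0356 = 12.8°
tan(βl) = 0.227
Z_in = Z_0·(Z_L + jZ_0·tanβl)/(Z_0 + jZ_L·tanβl) = 685 − j732 Ω
Γ_s = (Z_in − Z_s)/(Z_in + Z_s) = (610 − j732)/(760 − j732), |Γ_s| = 0.903
VSWR = (1 + |Γ_s|)/(1 − |Γ_s|)

VSWR ≈ 19.6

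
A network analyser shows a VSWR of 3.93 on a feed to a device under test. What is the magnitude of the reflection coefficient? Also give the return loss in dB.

|Γ| ≈ 0.594; return loss ≈ 4.52 dB

|Γ| = (S − 1)/(S + 1) = (3.93 − 1)/(3.93 + 1) = 2.93/4.93
RL = −20·log₁₀|Γ| = −20·log₁₀(0.594)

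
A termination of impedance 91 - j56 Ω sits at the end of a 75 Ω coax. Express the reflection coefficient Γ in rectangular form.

Γ = (Z_L − Z_0)/(Z_L + Z_0) = (16 − j56)/(166 − j56)

Γ ≈ 0.189 − j0.274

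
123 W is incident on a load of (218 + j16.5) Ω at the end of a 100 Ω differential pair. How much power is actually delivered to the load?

P_delivered ≈ 106 W

|Γ| = |(118 + j16.5)/(318 + j16.5)| = 0.374
|Γ|² = 0.14
P_refl = |Γ|²·P_inc = 17.2 W, P_del = (1 − |Γ|²)·P_inc = 106 W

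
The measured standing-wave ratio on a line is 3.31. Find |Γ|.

|Γ| = (S − 1)/(S + 1) = (3.31 − 1)/(3.31 + 1) = 2.31/4.31

|Γ| ≈ 0.536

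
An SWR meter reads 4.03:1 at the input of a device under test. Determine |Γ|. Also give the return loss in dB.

|Γ| = (S − 1)/(S + 1) = (4.03 − 1)/(4.03 + 1) = 3.03/5.03
RL = −20·log₁₀|Γ| = −20·log₁₀(0.602)

|Γ| ≈ 0.602; return loss ≈ 4.4 dB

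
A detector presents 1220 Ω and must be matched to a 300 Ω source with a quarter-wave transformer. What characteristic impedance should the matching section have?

Z_qwt ≈ 605 Ω

Z_qwt = √(Z_0·R_L) = √(300 × 1220) = √366000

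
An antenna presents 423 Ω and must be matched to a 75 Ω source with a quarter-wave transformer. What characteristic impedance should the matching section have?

Z_qwt = √(Z_0·R_L) = √(75 × 423) = √31720

Z_qwt ≈ 178 Ω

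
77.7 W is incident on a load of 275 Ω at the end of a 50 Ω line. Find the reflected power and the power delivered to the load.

Γ = (275 − 50)/(275 + 50) = 0.692
|Γ|² = 0.479
P_refl = |Γ|²·P_inc = 37.2 W, P_del = (1 − |Γ|²)·P_inc = 40.5 W

P_reflected ≈ 37.2 W; P_delivered ≈ 40.5 W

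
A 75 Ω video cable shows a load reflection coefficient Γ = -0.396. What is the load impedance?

Z_L ≈ 32.4 Ω

Z_L = Z_0·(1 + Γ)/(1 − Γ) = 75·(0.604)/(1.4)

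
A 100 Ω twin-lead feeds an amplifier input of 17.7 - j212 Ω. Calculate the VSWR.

VSWR ≈ 31.2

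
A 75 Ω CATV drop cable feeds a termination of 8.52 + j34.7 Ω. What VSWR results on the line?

VSWR ≈ 10.7

Γ = (Z_L − Z_0)/(Z_L + Z_0) = (-66.48 + j34.7)/(83.52 + j34.7)
|Γ| = 75/90.4 = 0.829
VSWR = (1 + |Γ|)/(1 − |Γ|) = 1.83/0.171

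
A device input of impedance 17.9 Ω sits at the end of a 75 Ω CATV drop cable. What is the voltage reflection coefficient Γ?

Γ = (Z_L − Z_0)/(Z_L + Z_0) = (17.9 − 75)/(17.9 + 75) = -57.1/92.9

Γ = -0.615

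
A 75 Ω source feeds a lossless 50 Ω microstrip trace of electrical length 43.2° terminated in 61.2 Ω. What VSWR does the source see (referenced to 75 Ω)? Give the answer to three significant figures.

tan(βl) = 0.939
Z_in = Z_0·(Z_L + jZ_0·tanβl)/(Z_0 + jZ_L·tanβl) = 49.6 − j10.1 Ω
Γ_s = (Z_in − Z_s)/(Z_in + Z_s) = (-25.4 − j10.1)/(125 − j10.1), |Γ_s| = 0.218
VSWR = (1 + |Γ_s|)/(1 − |Γ_s|)

VSWR ≈ 1.56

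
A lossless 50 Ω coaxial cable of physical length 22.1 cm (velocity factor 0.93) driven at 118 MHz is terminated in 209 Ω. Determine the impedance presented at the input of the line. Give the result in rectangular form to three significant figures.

Z_in ≈ 34.5 − j62.7 Ω

λ = v/f = 0.93·c / 118 MHz = 2.36 m
βl = 2π·l/λ = 2π × 0.0935 = 33.6°
tan(βl) = tan(33.6°) = 0.666
Z_in = Z_0·(Z_L + jZ_0·tanβl)/(Z_0 + jZ_L·tanβl)
     = 50·(209 + j33.3)/(50 + j139)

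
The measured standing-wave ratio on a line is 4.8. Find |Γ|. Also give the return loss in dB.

|Γ| ≈ 0.655; return loss ≈ 3.67 dB

|Γ| = (S − 1)/(S + 1) = (4.8 − 1)/(4.8 + 1) = 3.8/5.8
RL = −20·log₁₀|Γ| = −20·log₁₀(0.655)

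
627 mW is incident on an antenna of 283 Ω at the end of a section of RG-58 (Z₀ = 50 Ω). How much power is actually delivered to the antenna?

P_delivered ≈ 320 mW

Γ = (283 − 50)/(283 + 50) = 0.7
|Γ|² = 0.49
P_refl = |Γ|²·P_inc = 307 mW, P_del = (1 − |Γ|²)·P_inc = 320 mW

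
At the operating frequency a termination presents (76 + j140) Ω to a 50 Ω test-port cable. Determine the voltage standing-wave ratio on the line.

VSWR ≈ 7.2

Γ = (Z_L − Z_0)/(Z_L + Z_0) = (26 + j140)/(126 + j140)
|Γ| = 142/188 = 0.756
VSWR = (1 + |Γ|)/(1 − |Γ|) = 1.76/0.244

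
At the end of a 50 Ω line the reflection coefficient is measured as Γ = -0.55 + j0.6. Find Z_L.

Z_L ≈ 6.11 + j21.7 Ω

Z_L = Z_0·(1 + Γ)/(1 − Γ) = 50·(0.45 + j0.6)/(1.55 − j0.6)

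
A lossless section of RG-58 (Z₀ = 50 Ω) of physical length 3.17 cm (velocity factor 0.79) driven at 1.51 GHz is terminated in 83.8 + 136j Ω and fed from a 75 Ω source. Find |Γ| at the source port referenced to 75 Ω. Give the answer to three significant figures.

|Γ| ≈ 0.784

λ = v/f = 0.79·c / 1.51 GHz = 0.157 m
βl = 2π·l/λ = 2π × 0.202 = 72.7°
tan(βl) = 3.21
Z_in = Z_0·(Z_L + jZ_0·tanβl)/(Z_0 + jZ_L·tanβl) = 10.7 − j30.9 Ω
Γ_s = (Z_in − Z_s)/(Z_in + Z_s) = (-64.3 − j30.9)/(85.7 − j30.9), |Γ_s| = 0.784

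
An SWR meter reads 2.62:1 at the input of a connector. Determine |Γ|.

|Γ| = (S − 1)/(S + 1) = (2.62 − 1)/(2.62 + 1) = 1.62/3.62

|Γ| ≈ 0.448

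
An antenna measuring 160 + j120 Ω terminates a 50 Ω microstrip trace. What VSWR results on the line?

Γ = (Z_L − Z_0)/(Z_L + Z_0) = (110 + j120)/(210 + j120)
|Γ| = 163/242 = 0.673
VSWR = (1 + |Γ|)/(1 − |Γ|) = 1.67/0.327

VSWR ≈ 5.12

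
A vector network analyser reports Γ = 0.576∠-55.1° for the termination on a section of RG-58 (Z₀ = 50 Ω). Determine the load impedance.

Z_L = Z_0·(1 + Γ)/(1 − Γ) = 50·(1.33 − j0.472)/(0.67 + j0.472)

Z_L ≈ 49.7 − j70.2 Ω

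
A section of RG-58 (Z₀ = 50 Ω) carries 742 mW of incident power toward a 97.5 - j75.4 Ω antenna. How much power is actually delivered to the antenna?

|Γ| = |(47.5 − j75.4)/(147.5 − j75.4)| = 0.538
|Γ|² = 0.289
P_refl = |Γ|²·P_inc = 215 mW, P_del = (1 − |Γ|²)·P_inc = 527 mW

P_delivered ≈ 527 mW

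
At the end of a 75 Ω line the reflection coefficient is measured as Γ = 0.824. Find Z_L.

Z_L ≈ 777 Ω

Z_L = Z_0·(1 + Γ)/(1 − Γ) = 75·(1.82)/(0.176)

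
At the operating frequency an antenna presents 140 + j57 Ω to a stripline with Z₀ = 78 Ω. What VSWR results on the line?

Γ = (Z_L − Z_0)/(Z_L + Z_0) = (62 + j57)/(218 + j57)
|Γ| = 84.2/225 = 0.374
VSWR = (1 + |Γ|)/(1 − |Γ|) = 1.37/0.626

VSWR ≈ 2.19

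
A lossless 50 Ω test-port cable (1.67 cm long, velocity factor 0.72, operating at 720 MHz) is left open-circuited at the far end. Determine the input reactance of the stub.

X_in ≈ -137 Ω (capacitive)

λ = v/f = 0.72·c / 720 MHz = 0.3 m
βl = 2π·l/λ = 2π × 0.0557 = 20°
tan(βl) = 0.365
For an open-circuited stub, Z_in = −jZ_0·cot(βl) = −jZ_0/tan(βl)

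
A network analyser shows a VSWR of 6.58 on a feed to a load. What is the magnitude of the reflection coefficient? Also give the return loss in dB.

|Γ| = (S − 1)/(S + 1) = (6.58 − 1)/(6.58 + 1) = 5.58/7.58
RL = −20·log₁₀|Γ| = −20·log₁₀(0.736)

|Γ| ≈ 0.736; return loss ≈ 2.66 dB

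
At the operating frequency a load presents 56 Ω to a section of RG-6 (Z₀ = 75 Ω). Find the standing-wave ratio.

For a purely resistive load, VSWR = R_L/Z_0 or Z_0/R_L (whichever > 1) = 75/56

VSWR ≈ 1.34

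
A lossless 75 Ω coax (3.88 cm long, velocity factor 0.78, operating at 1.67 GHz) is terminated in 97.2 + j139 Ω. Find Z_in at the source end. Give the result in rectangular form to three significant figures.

Z_in ≈ 17.3 − j14.2 Ω

λ = v/f = 0.78·c / 1.67 GHz = 0.14 m
βl = 2π·l/λ = 2π × 0.277 = 99.7°
tan(βl) = tan(99.7°) = -5.86
Z_in = Z_0·(Z_L + jZ_0·tanβl)/(Z_0 + jZ_L·tanβl)
     = 75·(97.2 − j300)/(889 − j569)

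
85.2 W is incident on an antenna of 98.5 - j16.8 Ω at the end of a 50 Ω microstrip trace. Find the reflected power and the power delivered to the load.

|Γ| = |(48.5 − j16.8)/(148.5 − j16.8)| = 0.343
|Γ|² = 0.118
P_refl = |Γ|²·P_inc = 10 W, P_del = (1 − |Γ|²)·P_inc = 75.2 W

P_reflected ≈ 10 W; P_delivered ≈ 75.2 W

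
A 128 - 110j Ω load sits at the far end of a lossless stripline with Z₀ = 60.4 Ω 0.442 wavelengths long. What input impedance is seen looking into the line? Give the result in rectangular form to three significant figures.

βl = 2π × 0.442 = 159°
tan(βl) = tan(159°) = -0.381
Z_in = Z_0·(Z_L + jZ_0·tanβl)/(Z_0 + jZ_L·tanβl)
     = 60.4·(128 − j133)/(18.4 − j48.8)

Z_in ≈ 196 + j84.2 Ω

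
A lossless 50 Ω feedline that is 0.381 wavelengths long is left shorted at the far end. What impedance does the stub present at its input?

Z_in ≈ −j46.4 Ω

βl = 2π × 0.381 = 137°
tan(βl) = -0.927
For a shorted stub, Z_in = jZ_0·tan(βl)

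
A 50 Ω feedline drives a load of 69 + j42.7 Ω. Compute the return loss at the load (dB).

RL ≈ 8.64 dB

Γ = (19 + j42.7)/(119 + j42.7), |Γ| = 0.37
RL = −20·log₁₀|Γ| = −20·log₁₀(0.37)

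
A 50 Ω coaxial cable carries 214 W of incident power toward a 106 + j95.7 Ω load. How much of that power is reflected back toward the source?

|Γ| = |(56 + j95.7)/(156 + j95.7)| = 0.606
|Γ|² = 0.367
P_refl = |Γ|²·P_inc = 78.6 W, P_del = (1 − |Γ|²)·P_inc = 135 W

P_reflected ≈ 78.6 W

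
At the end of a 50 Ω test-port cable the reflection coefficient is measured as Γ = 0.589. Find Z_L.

Z_L ≈ 193 Ω

Z_L = Z_0·(1 + Γ)/(1 − Γ) = 50·(1.59)/(0.411)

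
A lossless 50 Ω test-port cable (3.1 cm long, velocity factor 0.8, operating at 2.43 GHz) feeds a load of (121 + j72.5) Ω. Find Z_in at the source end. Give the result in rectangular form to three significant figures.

λ = v/f = 0.8·c / 2.43 GHz = 0.0988 m
βl = 2π·l/λ = 2π × 0.314 = 113°
tan(βl) = tan(113°) = -2.36
Z_in = Z_0·(Z_L + jZ_0·tanβl)/(Z_0 + jZ_L·tanβl)
     = 50·(121 − j45.3)/(221 − j285)

Z_in ≈ 15.2 + j9.41 Ω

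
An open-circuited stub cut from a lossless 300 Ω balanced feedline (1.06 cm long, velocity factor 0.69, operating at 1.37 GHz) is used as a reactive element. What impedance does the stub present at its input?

Z_in ≈ −j636 Ω

λ = v/f = 0.69·c / 1.37 GHz = 0.151 m
βl = 2π·l/λ = 2π × 0.0702 = 25.3°
tan(βl) = 0.472
For an open-circuited stub, Z_in = −jZ_0·cot(βl) = −jZ_0/tan(βl)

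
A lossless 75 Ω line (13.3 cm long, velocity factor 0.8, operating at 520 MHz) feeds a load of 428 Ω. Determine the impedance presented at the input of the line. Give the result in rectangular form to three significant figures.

Z_in ≈ 13.9 + j17.7 Ω

λ = v/f = 0.8·c / 520 MHz = 0.462 m
βl = 2π·l/λ = 2π × 0.288 = 104°
tan(βl) = tan(104°) = -4.09
Z_in = Z_0·(Z_L + jZ_0·tanβl)/(Z_0 + jZ_L·tanβl)
     = 75·(428 − j307)/(75 − j1750)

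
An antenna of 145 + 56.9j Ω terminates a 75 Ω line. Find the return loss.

Γ = (70 + j56.9)/(220 + j56.9), |Γ| = 0.397
RL = −20·log₁₀|Γ| = −20·log₁₀(0.397)

RL ≈ 8.02 dB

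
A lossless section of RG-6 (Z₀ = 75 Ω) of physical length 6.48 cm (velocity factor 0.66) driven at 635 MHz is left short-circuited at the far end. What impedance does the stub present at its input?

Z_in ≈ +j276 Ω

λ = v/f = 0.66·c / 635 MHz = 0.312 m
βl = 2π·l/λ = 2π × 0.208 = 74.8°
tan(βl) = 3.68
For a short-circuited stub, Z_in = jZ_0·tan(βl)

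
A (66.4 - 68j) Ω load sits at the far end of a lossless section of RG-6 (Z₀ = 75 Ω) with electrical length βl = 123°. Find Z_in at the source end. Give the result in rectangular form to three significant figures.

Z_in ≈ 111 + j81 Ω

tan(βl) = tan(123°) = -1.54
Z_in = Z_0·(Z_L + jZ_0·tanβl)/(Z_0 + jZ_L·tanβl)
     = 75·(66.4 − j183)/(-29.7 − j102)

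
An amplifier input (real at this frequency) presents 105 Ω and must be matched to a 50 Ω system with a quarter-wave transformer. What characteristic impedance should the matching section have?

Z_qwt ≈ 72.5 Ω

Z_qwt = √(Z_0·R_L) = √(50 × 105) = √5250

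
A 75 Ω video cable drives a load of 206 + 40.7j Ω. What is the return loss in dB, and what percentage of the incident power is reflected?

RL ≈ 6.32 dB; 23.3% of incident power reflected

Γ = (131 + j40.7)/(281 + j40.7), |Γ| = 0.483
RL = −20·log₁₀(0.483) = 6.32 dB
P_refl/P_inc = |Γ|² = 0.233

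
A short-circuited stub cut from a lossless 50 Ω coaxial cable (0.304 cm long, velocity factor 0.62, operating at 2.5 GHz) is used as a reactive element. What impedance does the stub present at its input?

Z_in ≈ +j13.1 Ω

λ = v/f = 0.62·c / 2.5 GHz = 0.0744 m
βl = 2π·l/λ = 2π × 0.0409 = 14.7°
tan(βl) = 0.263
For a short-circuited stub, Z_in = jZ_0·tan(βl)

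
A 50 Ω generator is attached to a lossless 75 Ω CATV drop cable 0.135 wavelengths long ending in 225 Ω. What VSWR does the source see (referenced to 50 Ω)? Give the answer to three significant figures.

VSWR ≈ 3.15

βl = 2π × 0.135 = 48.6°
tan(βl) = 1.13
Z_in = Z_0·(Z_L + jZ_0·tanβl)/(Z_0 + jZ_L·tanβl) = 40.9 − j54.1 Ω
Γ_s = (Z_in − Z_s)/(Z_in + Z_s) = (-9.1 − j54.1)/(90.9 − j54.1), |Γ_s| = 0.519
VSWR = (1 + |Γ_s|)/(1 − |Γ_s|)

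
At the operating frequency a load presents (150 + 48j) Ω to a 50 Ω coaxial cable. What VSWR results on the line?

VSWR ≈ 3.34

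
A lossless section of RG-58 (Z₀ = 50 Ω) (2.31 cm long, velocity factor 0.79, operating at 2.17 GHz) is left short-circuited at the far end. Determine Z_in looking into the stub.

λ = v/f = 0.79·c / 2.17 GHz = 0.109 m
βl = 2π·l/λ = 2π × 0.212 = 76.1°
tan(βl) = 4.05
For a short-circuited stub, Z_in = jZ_0·tan(βl)

Z_in ≈ +j203 Ω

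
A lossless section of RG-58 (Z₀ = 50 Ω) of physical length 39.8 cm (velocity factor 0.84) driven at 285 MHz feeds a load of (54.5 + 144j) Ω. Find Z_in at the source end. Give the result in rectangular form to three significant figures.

Z_in ≈ 15.6 + j68.9 Ω

λ = v/f = 0.84·c / 285 MHz = 0.884 m
βl = 2π·l/λ = 2π × 0.45 = 162°
tan(βl) = tan(162°) = -0.324
Z_in = Z_0·(Z_L + jZ_0·tanβl)/(Z_0 + jZ_L·tanβl)
     = 50·(54.5 + j128)/(96.7 − j17.7)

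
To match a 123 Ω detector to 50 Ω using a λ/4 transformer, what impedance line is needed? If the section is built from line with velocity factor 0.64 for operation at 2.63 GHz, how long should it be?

Z_qwt = √(Z_0·R_L) = √(50 × 123) = √6150
λ = 0.64·c/f = 0.073 m, so l = λ/4 = 0.0183 m

Z_qwt ≈ 78.4 Ω; length ≈ 1.83 cm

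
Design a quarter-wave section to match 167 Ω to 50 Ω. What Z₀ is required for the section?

Z_qwt = √(Z_0·R_L) = √(50 × 167) = √8350

Z_qwt ≈ 91.4 Ω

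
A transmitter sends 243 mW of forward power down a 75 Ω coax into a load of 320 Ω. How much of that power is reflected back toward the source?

Γ = (320 − 75)/(320 + 75) = 0.62
|Γ|² = 0.385
P_refl = |Γ|²·P_inc = 93.5 mW, P_del = (1 − |Γ|²)·P_inc = 150 mW

P_reflected ≈ 93.5 mW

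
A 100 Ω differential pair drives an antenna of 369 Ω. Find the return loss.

RL ≈ 4.83 dB

Γ = (369 − 100)/(369 + 100) = 0.574
RL = −20·log₁₀|Γ| = −20·log₁₀(0.574)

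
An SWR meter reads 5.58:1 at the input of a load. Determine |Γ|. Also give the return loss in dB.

|Γ| = (S − 1)/(S + 1) = (5.58 − 1)/(5.58 + 1) = 4.58/6.58
RL = −20·log₁₀|Γ| = −20·log₁₀(0.696)

|Γ| ≈ 0.696; return loss ≈ 3.15 dB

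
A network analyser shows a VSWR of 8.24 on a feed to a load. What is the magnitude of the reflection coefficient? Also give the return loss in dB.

|Γ| = (S − 1)/(S + 1) = (8.24 − 1)/(8.24 + 1) = 7.24/9.24
RL = −20·log₁₀|Γ| = −20·log₁₀(0.784)

|Γ| ≈ 0.784; return loss ≈ 2.12 dB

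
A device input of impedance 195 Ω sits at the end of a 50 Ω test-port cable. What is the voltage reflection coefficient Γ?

Γ = 0.592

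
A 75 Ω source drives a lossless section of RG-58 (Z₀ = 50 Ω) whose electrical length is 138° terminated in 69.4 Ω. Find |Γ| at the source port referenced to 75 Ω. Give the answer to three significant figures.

|Γ| ≈ 0.245

tan(βl) = -0.9
Z_in = Z_0·(Z_L + jZ_0·tanβl)/(Z_0 + jZ_L·tanβl) = 49.1 + j16.3 Ω
Γ_s = (Z_in − Z_s)/(Z_in + Z_s) = (-25.9 + j16.3)/(124 + j16.3), |Γ_s| = 0.245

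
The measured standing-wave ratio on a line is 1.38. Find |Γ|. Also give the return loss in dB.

|Γ| = (S − 1)/(S + 1) = (1.38 − 1)/(1.38 + 1) = 0.38/2.38
RL = −20·log₁₀|Γ| = −20·log₁₀(0.16)

|Γ| ≈ 0.16; return loss ≈ 15.9 dB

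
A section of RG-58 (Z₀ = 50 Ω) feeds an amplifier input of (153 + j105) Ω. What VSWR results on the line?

Γ = (Z_L − Z_0)/(Z_L + Z_0) = (103 + j105)/(203 + j105)
|Γ| = 147/229 = 0.644
VSWR = (1 + |Γ|)/(1 − |Γ|) = 1.64/0.356

VSWR ≈ 4.61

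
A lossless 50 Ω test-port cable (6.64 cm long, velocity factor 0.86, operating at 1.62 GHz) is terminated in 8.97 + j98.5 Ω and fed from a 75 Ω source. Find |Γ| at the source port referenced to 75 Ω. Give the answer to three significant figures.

|Γ| ≈ 0.943

λ = v/f = 0.86·c / 1.62 GHz = 0.159 m
βl = 2π·l/λ = 2π × 0.417 = 150°
tan(βl) = -0.575
Z_in = Z_0·(Z_L + jZ_0·tanβl)/(Z_0 + jZ_L·tanβl) = 2.62 + j32.8 Ω
Γ_s = (Z_in − Z_s)/(Z_in + Z_s) = (-72.4 + j32.8)/(77.6 + j32.8), |Γ_s| = 0.943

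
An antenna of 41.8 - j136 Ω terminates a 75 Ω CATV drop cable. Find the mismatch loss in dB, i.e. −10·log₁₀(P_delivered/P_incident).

Γ = (-33.2 − j136)/(116.8 − j136), |Γ| = 0.781
|Γ|² = 0.61, so P_del/P_inc = 1 − |Γ|² = 0.39
ML = −10·log₁₀(1 − |Γ|²)

mismatch loss ≈ 4.09 dB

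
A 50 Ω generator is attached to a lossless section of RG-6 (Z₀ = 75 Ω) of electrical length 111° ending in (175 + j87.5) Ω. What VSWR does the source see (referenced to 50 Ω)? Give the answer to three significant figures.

tan(βl) = -2.61
Z_in = Z_0·(Z_L + jZ_0·tanβl)/(Z_0 + jZ_L·tanβl) = 25.6 + j11.8 Ω
Γ_s = (Z_in − Z_s)/(Z_in + Z_s) = (-24.4 + j11.8)/(75.6 + j11.8), |Γ_s| = 0.354
VSWR = (1 + |Γ_s|)/(1 − |Γ_s|)

VSWR ≈ 2.1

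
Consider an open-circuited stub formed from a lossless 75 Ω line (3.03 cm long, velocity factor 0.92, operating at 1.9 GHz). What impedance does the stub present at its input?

Z_in ≈ −j20 Ω

λ = v/f = 0.92·c / 1.9 GHz = 0.145 m
βl = 2π·l/λ = 2π × 0.209 = 75.1°
tan(βl) = 3.76
For an open-circuited stub, Z_in = −jZ_0·cot(βl) = −jZ_0/tan(βl)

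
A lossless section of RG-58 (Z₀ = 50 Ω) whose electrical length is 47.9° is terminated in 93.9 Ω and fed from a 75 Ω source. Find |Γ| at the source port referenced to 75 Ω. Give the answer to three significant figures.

|Γ| ≈ 0.378

tan(βl) = 1.11
Z_in = Z_0·(Z_L + jZ_0·tanβl)/(Z_0 + jZ_L·tanβl) = 39.3 − j26.3 Ω
Γ_s = (Z_in − Z_s)/(Z_in + Z_s) = (-35.7 − j26.3)/(114 − j26.3), |Γ_s| = 0.378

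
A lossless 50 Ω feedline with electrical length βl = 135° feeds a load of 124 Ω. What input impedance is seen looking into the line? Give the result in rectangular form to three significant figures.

tan(βl) = tan(135°) = -1
Z_in = Z_0·(Z_L + jZ_0·tanβl)/(Z_0 + jZ_L·tanβl)
     = 50·(124 − j50)/(50 − j124)

Z_in ≈ 34.7 + j36 Ω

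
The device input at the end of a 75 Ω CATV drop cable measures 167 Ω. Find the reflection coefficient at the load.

Γ = 0.38

Γ = (Z_L − Z_0)/(Z_L + Z_0) = (167 − 75)/(167 + 75) = 92/242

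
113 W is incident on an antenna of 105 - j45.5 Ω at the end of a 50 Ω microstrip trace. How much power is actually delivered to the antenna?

P_delivered ≈ 90.9 W

|Γ| = |(55 − j45.5)/(155 − j45.5)| = 0.442
|Γ|² = 0.195
P_refl = |Γ|²·P_inc = 22.1 W, P_del = (1 − |Γ|²)·P_inc = 90.9 W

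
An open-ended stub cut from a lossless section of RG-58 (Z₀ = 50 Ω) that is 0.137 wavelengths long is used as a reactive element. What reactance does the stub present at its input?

X_in ≈ -43 Ω (capacitive)

βl = 2π × 0.137 = 49.3°
tan(βl) = 1.16
For an open-ended stub, Z_in = −jZ_0·cot(βl) = −jZ_0/tan(βl)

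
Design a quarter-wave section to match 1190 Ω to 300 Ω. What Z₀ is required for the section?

Z_qwt = √(Z_0·R_L) = √(300 × 1190) = √357000

Z_qwt ≈ 597 Ω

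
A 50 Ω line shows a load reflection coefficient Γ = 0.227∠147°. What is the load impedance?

Z_L = Z_0·(1 + Γ)/(1 − Γ) = 50·(0.81 + j0.124)/(1.19 − j0.124)

Z_L ≈ 33.1 + j8.63 Ω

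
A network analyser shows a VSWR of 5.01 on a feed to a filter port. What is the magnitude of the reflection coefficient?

|Γ| ≈ 0.667

|Γ| = (S − 1)/(S + 1) = (5.01 − 1)/(5.01 + 1) = 4.01/6.01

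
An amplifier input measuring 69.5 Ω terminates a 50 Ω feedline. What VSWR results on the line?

Γ = (69.5 − 50)/(69.5 + 50) = 0.163
VSWR = (1 + 0.163)/(1 − 0.163)

VSWR ≈ 1.39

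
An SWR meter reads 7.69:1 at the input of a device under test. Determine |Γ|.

|Γ| ≈ 0.77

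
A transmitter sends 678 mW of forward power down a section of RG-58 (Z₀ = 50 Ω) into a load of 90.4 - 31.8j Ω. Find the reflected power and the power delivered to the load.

|Γ| = |(40.4 − j31.8)/(140.4 − j31.8)| = 0.357
|Γ|² = 0.128
P_refl = |Γ|²·P_inc = 86.5 mW, P_del = (1 − |Γ|²)·P_inc = 592 mW

P_reflected ≈ 86.5 mW; P_delivered ≈ 592 mW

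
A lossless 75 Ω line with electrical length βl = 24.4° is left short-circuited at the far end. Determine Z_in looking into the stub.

tan(βl) = 0.454
For a short-circuited stub, Z_in = jZ_0·tan(βl)

Z_in ≈ +j34 Ω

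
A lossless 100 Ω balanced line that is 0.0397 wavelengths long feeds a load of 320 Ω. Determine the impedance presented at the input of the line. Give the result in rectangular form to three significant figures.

Z_in ≈ 205 − j141 Ω

βl = 2π × 0.0397 = 14.3°
tan(βl) = tan(14.3°) = 0.255
Z_in = Z_0·(Z_L + jZ_0·tanβl)/(Z_0 + jZ_L·tanβl)
     = 100·(320 + j25.5)/(100 + j81.5)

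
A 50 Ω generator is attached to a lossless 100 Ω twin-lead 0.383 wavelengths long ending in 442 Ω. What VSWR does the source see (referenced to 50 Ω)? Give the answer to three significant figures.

VSWR ≈ 5.96

βl = 2π × 0.383 = 138°
tan(βl) = -0.904
Z_in = Z_0·(Z_L + jZ_0·tanβl)/(Z_0 + jZ_L·tanβl) = 47.3 + j98.8 Ω
Γ_s = (Z_in − Z_s)/(Z_in + Z_s) = (-2.67 + j98.8)/(97.3 + j98.8), |Γ_s| = 0.712
VSWR = (1 + |Γ_s|)/(1 − |Γ_s|)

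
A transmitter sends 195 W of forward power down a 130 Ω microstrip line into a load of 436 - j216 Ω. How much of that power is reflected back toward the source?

|Γ| = |(306 − j216)/(566 − j216)| = 0.618
|Γ|² = 0.382
P_refl = |Γ|²·P_inc = 74.5 W, P_del = (1 − |Γ|²)·P_inc = 120 W

P_reflected ≈ 74.5 W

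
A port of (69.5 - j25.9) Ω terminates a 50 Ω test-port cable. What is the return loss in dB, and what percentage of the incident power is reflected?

RL ≈ 11.5 dB; 7.03% of incident power reflected

Γ = (19.5 − j25.9)/(119.5 − j25.9), |Γ| = 0.265
RL = −20·log₁₀(0.265) = 11.5 dB
P_refl/P_inc = |Γ|² = 0.0703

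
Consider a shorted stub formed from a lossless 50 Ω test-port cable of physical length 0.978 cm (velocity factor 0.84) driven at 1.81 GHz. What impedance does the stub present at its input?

λ = v/f = 0.84·c / 1.81 GHz = 0.139 m
βl = 2π·l/λ = 2π × 0.0702 = 25.3°
tan(βl) = 0.472
For a shorted stub, Z_in = jZ_0·tan(βl)

Z_in ≈ +j23.6 Ω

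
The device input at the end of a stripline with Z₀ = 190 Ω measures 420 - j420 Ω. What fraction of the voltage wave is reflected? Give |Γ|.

|Γ| ≈ 0.647

Γ = (Z_L − Z_0)/(Z_L + Z_0) = (230 − j420)/(610 − j420)
|Γ| = 479/741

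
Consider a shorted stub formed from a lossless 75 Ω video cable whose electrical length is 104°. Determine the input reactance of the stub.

tan(βl) = -4.01
For a shorted stub, Z_in = jZ_0·tan(βl)

X_in ≈ -301 Ω (capacitive)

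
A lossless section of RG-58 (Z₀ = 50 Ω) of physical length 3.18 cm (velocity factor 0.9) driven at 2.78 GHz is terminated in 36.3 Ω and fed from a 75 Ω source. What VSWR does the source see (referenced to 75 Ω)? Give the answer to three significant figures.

λ = v/f = 0.9·c / 2.78 GHz = 0.0971 m
βl = 2π·l/λ = 2π × 0.327 = 118°
tan(βl) = -1.89
Z_in = Z_0·(Z_L + jZ_0·tanβl)/(Z_0 + jZ_L·tanβl) = 57.6 − j15.5 Ω
Γ_s = (Z_in − Z_s)/(Z_in + Z_s) = (-17.4 − j15.5)/(133 − j15.5), |Γ_s| = 0.175
VSWR = (1 + |Γ_s|)/(1 − |Γ_s|)

VSWR ≈ 1.42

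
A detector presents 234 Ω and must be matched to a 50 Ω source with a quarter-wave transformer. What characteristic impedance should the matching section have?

Z_qwt ≈ 108 Ω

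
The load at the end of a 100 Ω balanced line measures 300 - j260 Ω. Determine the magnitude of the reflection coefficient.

Γ = (Z_L − Z_0)/(Z_L + Z_0) = (200 − j260)/(400 − j260)
|Γ| = 328/477

|Γ| ≈ 0.688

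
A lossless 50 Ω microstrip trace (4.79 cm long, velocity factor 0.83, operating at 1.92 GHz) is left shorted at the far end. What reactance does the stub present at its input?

λ = v/f = 0.83·c / 1.92 GHz = 0.13 m
βl = 2π·l/λ = 2π × 0.369 = 133°
tan(βl) = -1.07
For a shorted stub, Z_in = jZ_0·tan(βl)

X_in ≈ -53.7 Ω (capacitive)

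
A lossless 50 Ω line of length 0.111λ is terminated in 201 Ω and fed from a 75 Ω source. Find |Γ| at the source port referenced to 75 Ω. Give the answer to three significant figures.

βl = 2π × 0.111 = 40°
tan(βl) = 0.838
Z_in = Z_0·(Z_L + jZ_0·tanβl)/(Z_0 + jZ_L·tanβl) = 27.7 − j51.4 Ω
Γ_s = (Z_in − Z_s)/(Z_in + Z_s) = (-47.3 − j51.4)/(103 − j51.4), |Γ_s| = 0.608

|Γ| ≈ 0.608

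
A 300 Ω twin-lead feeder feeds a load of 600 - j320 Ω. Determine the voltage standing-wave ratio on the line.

Γ = (Z_L − Z_0)/(Z_L + Z_0) = (300 − j320)/(900 − j320)
|Γ| = 439/955 = 0.459
VSWR = (1 + |Γ|)/(1 − |Γ|) = 1.46/0.541

VSWR ≈ 2.7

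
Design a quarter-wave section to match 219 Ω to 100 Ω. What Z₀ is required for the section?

Z_qwt ≈ 148 Ω

Z_qwt = √(Z_0·R_L) = √(100 × 219) = √21900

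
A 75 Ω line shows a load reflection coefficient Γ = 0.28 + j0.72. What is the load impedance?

Z_L ≈ 29.2 + j104 Ω

Z_L = Z_0·(1 + Γ)/(1 − Γ) = 75·(1.28 + j0.72)/(0.72 − j0.72)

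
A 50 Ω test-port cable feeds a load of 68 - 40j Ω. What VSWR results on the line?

Γ = (Z_L − Z_0)/(Z_L + Z_0) = (18 − j40)/(118 − j40)
|Γ| = 43.9/125 = 0.352
VSWR = (1 + |Γ|)/(1 − |Γ|) = 1.35/0.648

VSWR ≈ 2.09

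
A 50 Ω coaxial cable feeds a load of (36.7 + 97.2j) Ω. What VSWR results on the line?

VSWR ≈ 7.1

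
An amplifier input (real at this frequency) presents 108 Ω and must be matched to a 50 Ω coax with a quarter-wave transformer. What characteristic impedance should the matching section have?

Z_qwt = √(Z_0·R_L) = √(50 × 108) = √5400

Z_qwt ≈ 73.5 Ω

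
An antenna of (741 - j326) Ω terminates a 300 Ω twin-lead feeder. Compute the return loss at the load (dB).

Γ = (441 − j326)/(1041 − j326), |Γ| = 0.503
RL = −20·log₁₀|Γ| = −20·log₁₀(0.503)

RL ≈ 5.97 dB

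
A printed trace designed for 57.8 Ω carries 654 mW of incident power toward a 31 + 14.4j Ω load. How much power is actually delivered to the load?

P_delivered ≈ 579 mW

|Γ| = |(-26.8 + j14.4)/(88.8 + j14.4)| = 0.338
|Γ|² = 0.114
P_refl = |Γ|²·P_inc = 74.8 mW, P_del = (1 − |Γ|²)·P_inc = 579 mW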